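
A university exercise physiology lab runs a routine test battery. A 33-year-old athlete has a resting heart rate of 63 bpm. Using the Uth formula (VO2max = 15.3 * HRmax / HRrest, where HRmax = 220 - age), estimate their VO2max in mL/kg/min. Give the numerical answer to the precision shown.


HRmax = 220 - 33 = 187 bpm
Ratio = HRmax / HRrest = 187 / 63 = 2.9683
VO2max = 15.3 * 2.9683 = 45.41 mL/kg/min

45.41 mL/kg/min


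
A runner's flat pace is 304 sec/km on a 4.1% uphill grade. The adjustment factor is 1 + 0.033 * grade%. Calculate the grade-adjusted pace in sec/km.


Factor = 1 + 0.033 * 4.1 = 1.1353
Adjusted pace = 304 * 1.1353
= 345.13 sec/km

345.13 s/km


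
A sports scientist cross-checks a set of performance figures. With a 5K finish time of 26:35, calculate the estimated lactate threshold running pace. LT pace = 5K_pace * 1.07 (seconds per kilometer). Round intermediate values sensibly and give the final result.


Race duration = 1595 s for 5 km
Average pace = 1595 / 5 = 319.0 s/km
LT pace = 319.0 * 1.07
= 341.33 s/km

341.33 s/km


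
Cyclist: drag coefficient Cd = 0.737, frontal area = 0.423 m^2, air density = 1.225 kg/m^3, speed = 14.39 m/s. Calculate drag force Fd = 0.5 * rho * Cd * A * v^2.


v^2 = 14.39^2 = 207.0721
Fd = 0.5 * 1.225 * 0.737 * 0.423 * 207.0721
= 39.54 N

39.54 N


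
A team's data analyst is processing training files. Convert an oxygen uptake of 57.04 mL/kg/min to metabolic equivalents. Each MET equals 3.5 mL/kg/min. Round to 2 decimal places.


One MET = 3.5 mL/kg/min
Number of METs = 57.04 / 3.5
= 16.3 METs

16.3 METs


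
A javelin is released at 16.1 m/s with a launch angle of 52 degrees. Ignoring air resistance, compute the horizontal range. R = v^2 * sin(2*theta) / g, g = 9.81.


Launch speed squared = 259.21
sin(2 * 52 deg) = 0.970296
Range = 259.21 * 0.970296 / 9.81
= 25.638 m

25.638 m


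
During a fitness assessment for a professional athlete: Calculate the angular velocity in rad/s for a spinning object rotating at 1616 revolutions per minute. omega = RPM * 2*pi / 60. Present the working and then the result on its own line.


omega = RPM * 2*pi / 60
= 1616 * 6.28318531 / 60
= 169.227 rad/s

169.227 rad/s


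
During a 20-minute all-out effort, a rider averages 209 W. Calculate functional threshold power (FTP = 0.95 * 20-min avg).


FTP = 0.95 * 209
= 198.55 W

198.55 W


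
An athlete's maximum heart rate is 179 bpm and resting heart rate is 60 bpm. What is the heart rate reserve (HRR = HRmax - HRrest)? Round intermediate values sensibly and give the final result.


HRR = HRmax - HRrest
= 179 - 60
= 119 bpm

119 bpm


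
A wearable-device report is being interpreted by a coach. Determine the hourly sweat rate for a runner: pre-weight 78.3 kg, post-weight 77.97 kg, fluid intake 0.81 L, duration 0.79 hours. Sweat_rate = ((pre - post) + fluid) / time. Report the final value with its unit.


Mass lost = 78.3 - 77.97 = 0.33 kg
Add fluid consumed: 0.33 + 0.81 = 1.14 L total sweat
Sweat rate = 1.14 / 0.79 = 1.443 L/h

1.443 L/h


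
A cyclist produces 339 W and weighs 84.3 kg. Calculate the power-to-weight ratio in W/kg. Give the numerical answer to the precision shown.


P/W = power / mass
= 339 / 84.3
= 4.021 W/kg

4.021 W/kg


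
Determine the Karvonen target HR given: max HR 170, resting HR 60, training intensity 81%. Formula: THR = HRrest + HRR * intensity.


HRR = HRmax - HRrest = 170 - 60 = 110
THR = 60 + 110 * 0.81
= 149.1 bpm

149.1 bpm


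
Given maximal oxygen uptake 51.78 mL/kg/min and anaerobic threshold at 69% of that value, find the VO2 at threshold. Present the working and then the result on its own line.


Percentage as decimal = 0.69
VO2 at AT = 51.78 * 0.69 = 35.73 mL/kg/min

35.73 mL/kg/min


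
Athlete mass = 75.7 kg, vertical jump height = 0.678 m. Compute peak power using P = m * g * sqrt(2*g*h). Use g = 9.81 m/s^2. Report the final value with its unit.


sqrt(2 * 9.81 * 0.678) = sqrt(13.30236) = 3.64724 m/s
P = 75.7 * 9.81 * 3.64724
= 2708.5 W

2708.5 W


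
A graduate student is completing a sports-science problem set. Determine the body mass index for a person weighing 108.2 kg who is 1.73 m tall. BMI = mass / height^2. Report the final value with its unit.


BMI = mass / height^2
= 108.2 / 1.73^2
= 108.2 / 2.9929
= 36.15 kg/m^2

36.15 kg/m^2


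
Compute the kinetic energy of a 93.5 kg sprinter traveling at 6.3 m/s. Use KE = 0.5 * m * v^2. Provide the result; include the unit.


Velocity squared = 39.69
KE = 0.5 * 93.5 * 39.69 = 1855.51 J

1855.51 J


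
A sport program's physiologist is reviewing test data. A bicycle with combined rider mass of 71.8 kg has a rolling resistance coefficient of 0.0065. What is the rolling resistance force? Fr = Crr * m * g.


Fr = 0.0065 * 71.8 * 9.81
= 0.4667 * 9.81
= 4.578 N

4.578 N


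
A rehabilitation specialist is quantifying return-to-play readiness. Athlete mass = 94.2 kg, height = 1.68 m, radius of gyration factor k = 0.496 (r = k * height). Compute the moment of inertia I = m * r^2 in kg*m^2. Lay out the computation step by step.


r = k * height = 0.496 * 1.68 = 0.83328 m
r^2 = 0.83328^2 = 0.694356
I = 94.2 * 0.694356 = 65.408 kg*m^2

65.408 kg*m^2


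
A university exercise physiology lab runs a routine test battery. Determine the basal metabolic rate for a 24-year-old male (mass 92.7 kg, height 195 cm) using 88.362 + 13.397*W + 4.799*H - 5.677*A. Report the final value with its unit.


BMR = 88.362 + 13.397*92.7 + 4.799*195 - 5.677*24
= 2129.82 kcal/day

2129.82 kcal/day


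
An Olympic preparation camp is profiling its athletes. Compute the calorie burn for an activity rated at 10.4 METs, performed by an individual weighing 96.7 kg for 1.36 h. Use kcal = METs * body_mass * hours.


Product of METs and mass = 10.4 * 96.7 = 1005.68
Total kcal = 1005.68 * 1.36 = 1367.72 kcal

1367.72 kcal


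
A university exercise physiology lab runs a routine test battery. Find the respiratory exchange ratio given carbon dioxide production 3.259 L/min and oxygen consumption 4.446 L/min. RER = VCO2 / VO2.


VCO2 = 3.259 L/min
VO2 = 4.446 L/min
RER = 3.259 / 4.446 = 0.733

0.733


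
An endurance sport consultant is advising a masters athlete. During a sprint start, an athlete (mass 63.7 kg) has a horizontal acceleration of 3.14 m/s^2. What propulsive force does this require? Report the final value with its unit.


Propulsive force = mass * acceleration
= 63.7 kg * 3.14 m/s^2
= 200.02 N

200.02 N


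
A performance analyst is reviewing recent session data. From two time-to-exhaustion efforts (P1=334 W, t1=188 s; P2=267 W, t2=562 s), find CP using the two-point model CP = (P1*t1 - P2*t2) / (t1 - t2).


Work in trial 1 = 62792 J
Work in trial 2 = 150054 J
Delta work = -87262 J
Delta time = -374 s
CP = -87262 / -374 = 233.32 W

233.32 W


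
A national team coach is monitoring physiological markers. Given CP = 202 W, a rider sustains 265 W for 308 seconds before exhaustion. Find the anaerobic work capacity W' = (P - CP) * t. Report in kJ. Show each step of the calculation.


Excess power = 265 - 202 = 63 W
Work above CP = 63 * 308 = 19404 J
W' = 19.404 kJ

19.404 kJ


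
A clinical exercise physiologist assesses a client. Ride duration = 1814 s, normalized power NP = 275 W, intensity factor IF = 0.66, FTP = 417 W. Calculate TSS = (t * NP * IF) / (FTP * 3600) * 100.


Numerator = 1814 * 275 * 0.66 = 329241.0
Denominator = 417 * 3600 = 1501200
TSS = 329241.0 / 1501200 * 100
= 21.93

21.93 TSS


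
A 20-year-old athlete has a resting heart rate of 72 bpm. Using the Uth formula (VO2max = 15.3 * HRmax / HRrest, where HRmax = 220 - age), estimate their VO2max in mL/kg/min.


HRmax = 220 - 20 = 200 bpm
Ratio = HRmax / HRrest = 200 / 72 = 2.7778
VO2max = 15.3 * 2.7778 = 42.5 mL/kg/min

42.5 mL/kg/min


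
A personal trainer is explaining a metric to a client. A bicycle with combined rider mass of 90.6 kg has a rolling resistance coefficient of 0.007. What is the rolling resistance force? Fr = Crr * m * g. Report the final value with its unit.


Fr = 0.007 * 90.6 * 9.81
= 0.6342 * 9.81
= 6.222 N

6.222 N


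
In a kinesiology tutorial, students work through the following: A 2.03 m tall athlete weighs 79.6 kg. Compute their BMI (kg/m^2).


height^2 = 4.1209 m^2
BMI = 79.6 / 4.1209 = 19.32 kg/m^2

19.32 kg/m^2


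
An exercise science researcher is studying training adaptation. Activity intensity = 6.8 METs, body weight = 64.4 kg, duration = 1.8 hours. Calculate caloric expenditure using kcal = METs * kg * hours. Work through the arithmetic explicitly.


kcal = 6.8 * 64.4 * 1.8
= 437.92 * 1.8
= 788.26 kcal

788.26 kcal


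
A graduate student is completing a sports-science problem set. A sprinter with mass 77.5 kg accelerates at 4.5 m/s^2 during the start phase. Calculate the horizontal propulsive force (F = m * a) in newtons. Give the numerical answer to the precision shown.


F = m * a
= 77.5 * 4.5
= 348.75 N

348.75 N


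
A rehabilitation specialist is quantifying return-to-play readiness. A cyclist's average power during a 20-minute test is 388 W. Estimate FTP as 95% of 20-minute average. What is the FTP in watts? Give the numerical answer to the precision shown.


FTP = 20-min power * 0.95
= 388 * 0.95
= 368.6 W

368.6 W


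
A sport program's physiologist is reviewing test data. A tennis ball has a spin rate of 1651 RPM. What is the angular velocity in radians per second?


Convert RPM to rad/s: multiply by 2*pi and divide by 60
omega = 1651 * 2 * pi / 60
= 172.892 rad/s

172.892 rad/s


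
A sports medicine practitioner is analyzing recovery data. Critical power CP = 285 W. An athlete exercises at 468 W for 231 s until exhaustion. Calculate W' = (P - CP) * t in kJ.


P - CP = 468 - 285 = 183 W
W' = 183 * 231 = 42273 J
= 42273 / 1000 = 42.273 kJ

42.273 kJ


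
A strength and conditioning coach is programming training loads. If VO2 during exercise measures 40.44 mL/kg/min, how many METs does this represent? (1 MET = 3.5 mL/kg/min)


METs = VO2 / 3.5 = 40.44 / 3.5 = 11.55

11.55 METs


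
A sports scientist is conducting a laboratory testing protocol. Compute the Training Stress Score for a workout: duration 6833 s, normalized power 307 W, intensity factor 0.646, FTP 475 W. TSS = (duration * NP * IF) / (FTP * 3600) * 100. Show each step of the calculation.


Product = 6833 * 307 * 0.646 = 1355134.226
Base = 475 * 3600 = 1710000
TSS = 1355134.226 / 1710000 * 100 = 79.25

79.25 TSS


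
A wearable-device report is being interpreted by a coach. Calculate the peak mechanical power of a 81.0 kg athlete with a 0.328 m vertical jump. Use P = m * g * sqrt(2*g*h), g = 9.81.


First, sqrt(2gh) = sqrt(2 * 9.81 * 0.328)
= sqrt(6.43536) = 2.536801 m/s
Power = 81.0 * 9.81 * 2.536801 = 2015.77 W

2015.77 W


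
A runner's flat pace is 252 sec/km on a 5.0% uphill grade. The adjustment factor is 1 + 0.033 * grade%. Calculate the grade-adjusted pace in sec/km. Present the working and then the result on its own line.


Factor = 1 + 0.033 * 5.0 = 1.165
Adjusted pace = 252 * 1.165
= 293.58 sec/km

293.58 s/km


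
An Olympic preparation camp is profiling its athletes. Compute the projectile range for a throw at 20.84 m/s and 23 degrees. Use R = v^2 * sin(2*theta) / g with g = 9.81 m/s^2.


Two times the angle = 46 degrees
sin(46) = 0.71934
R = 434.3056 * 0.71934 / 9.81 = 31.846 m

31.846 m


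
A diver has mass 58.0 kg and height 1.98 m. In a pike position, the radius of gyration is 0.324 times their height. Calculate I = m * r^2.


r = 0.324 * 1.98 = 0.64152 m
I = m * r^2 = 58.0 * 0.411548 = 23.87 kg*m^2

23.87 kg*m^2


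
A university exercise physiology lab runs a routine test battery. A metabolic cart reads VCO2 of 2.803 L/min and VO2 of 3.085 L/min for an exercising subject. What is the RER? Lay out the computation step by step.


RER = VCO2 / VO2 = 2.803 / 3.085 = 0.9086

0.9086


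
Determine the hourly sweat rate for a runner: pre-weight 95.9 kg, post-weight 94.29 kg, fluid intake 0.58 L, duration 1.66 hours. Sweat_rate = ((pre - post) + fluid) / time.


Mass lost = 95.9 - 94.29 = 1.61 kg
Add fluid consumed: 1.61 + 0.58 = 2.19 L total sweat
Sweat rate = 2.19 / 1.66 = 1.319 L/h

1.319 L/h


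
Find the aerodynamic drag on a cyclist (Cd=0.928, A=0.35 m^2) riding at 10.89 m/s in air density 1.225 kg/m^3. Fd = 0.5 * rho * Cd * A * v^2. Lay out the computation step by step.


Fd = 0.5 * 1.225 * 0.928 * 0.35 * 10.89^2
= 0.5 * 1.225 * 0.928 * 0.35 * 118.5921
= 23.593 N

23.593 N


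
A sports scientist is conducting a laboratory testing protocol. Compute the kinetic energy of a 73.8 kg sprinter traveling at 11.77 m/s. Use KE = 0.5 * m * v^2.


Velocity squared = 138.5329
KE = 0.5 * 73.8 * 138.5329 = 5111.86 J

5111.86 J


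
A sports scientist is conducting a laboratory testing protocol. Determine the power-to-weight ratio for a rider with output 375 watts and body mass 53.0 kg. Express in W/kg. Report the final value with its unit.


P/W = 375 / 53.0 = 7.075 W/kg

7.075 W/kg


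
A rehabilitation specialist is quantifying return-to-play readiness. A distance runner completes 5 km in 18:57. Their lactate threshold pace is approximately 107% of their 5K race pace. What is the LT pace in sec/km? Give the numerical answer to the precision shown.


Convert to seconds: 18 min 57 s = 1137 s
Pace per km = 1137 / 5 = 227.4 s/km
LT pace = 227.4 * 1.07 = 243.32 s/km

243.32 s/km


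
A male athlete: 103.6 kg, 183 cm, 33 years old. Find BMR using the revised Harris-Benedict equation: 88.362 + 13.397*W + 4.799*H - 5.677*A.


Intercept = 88.362
Weight contribution = 13.397 * 103.6 = 1387.9292
Height contribution = 4.799 * 183 = 878.217
Age contribution = 5.677 * 33 = 187.341
BMR = 88.362 + 1387.9292 + 878.217 - 187.341
= 2167.17 kcal/day

2167.17 kcal/day


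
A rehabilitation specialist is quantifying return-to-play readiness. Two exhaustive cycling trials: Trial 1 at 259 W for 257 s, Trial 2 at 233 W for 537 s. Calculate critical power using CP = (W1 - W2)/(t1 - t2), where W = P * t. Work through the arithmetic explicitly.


W1 = 259 * 257 = 66563 J
W2 = 233 * 537 = 125121 J
CP = (66563 - 125121) / (257 - 537)
= -58558 / -280
= 209.14 W

209.14 W


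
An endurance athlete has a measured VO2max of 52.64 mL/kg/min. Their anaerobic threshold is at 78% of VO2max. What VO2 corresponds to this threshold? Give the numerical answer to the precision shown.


Anaerobic threshold VO2 = VO2max * 78%
= 52.64 * 0.78
= 41.06 mL/kg/min

41.06 mL/kg/min


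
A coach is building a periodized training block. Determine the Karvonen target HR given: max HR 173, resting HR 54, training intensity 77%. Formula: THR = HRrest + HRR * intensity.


HRR = HRmax - HRrest = 173 - 54 = 119
THR = 54 + 119 * 0.77
= 145.63 bpm

145.63 bpm


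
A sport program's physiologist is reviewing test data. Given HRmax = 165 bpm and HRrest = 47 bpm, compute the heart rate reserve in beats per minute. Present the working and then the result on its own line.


Heart rate reserve = maximum HR minus resting HR
HRR = 165 - 47 = 118 bpm

118 bpm


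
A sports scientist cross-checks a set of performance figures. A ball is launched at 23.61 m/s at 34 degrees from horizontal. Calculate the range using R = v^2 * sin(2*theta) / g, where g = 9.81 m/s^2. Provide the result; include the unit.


sin(2 * 34) = sin(68) = 0.927184
v^2 = 23.61^2 = 557.4321
R = 557.4321 * 0.927184 / 9.81
= 52.685 m

52.685 m


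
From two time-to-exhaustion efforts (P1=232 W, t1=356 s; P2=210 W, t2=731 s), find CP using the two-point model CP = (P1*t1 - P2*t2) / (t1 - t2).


Work in trial 1 = 82592 J
Work in trial 2 = 153510 J
Delta work = -70918 J
Delta time = -375 s
CP = -70918 / -375 = 189.11 W

189.11 W


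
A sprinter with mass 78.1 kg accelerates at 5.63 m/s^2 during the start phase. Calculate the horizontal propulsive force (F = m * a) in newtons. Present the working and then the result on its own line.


F = m * a
= 78.1 * 5.63
= 439.7 N

439.7 N


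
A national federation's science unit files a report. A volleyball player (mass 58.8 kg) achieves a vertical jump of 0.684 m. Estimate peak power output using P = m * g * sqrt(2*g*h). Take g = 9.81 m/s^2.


2 * g * h = 2 * 9.81 * 0.684 = 13.42008
sqrt(13.42008) = 3.663343 m/s
P = 58.8 * 9.81 * 3.663343 = 2113.12 W

2113.12 W


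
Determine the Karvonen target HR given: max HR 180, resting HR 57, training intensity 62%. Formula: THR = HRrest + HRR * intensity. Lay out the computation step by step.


HRR = HRmax - HRrest = 180 - 57 = 123
THR = 57 + 123 * 0.62
= 133.26 bpm

133.26 bpm


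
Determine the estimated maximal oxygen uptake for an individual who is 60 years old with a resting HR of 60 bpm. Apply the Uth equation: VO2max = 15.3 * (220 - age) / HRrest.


HRmax = 220 - 60 = 160
VO2max = 15.3 * (160 / 60)
= 15.3 * 2.6667
= 40.8 mL/kg/min

40.8 mL/kg/min


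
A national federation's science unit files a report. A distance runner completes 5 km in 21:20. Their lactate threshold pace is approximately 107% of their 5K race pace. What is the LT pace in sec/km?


Convert to seconds: 21 min 20 s = 1280 s
Pace per km = 1280 / 5 = 256.0 s/km
LT pace = 256.0 * 1.07 = 273.92 s/km

273.92 s/km


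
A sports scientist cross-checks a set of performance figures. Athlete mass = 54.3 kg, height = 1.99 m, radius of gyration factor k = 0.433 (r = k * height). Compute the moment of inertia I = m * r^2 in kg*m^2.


r = k * height = 0.433 * 1.99 = 0.86167 m
r^2 = 0.86167^2 = 0.742475
I = 54.3 * 0.742475 = 40.316 kg*m^2

40.316 kg*m^2


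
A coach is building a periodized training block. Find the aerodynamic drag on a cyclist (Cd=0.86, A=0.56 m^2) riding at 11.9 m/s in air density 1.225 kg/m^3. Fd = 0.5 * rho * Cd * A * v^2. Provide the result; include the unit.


Fd = 0.5 * 1.225 * 0.86 * 0.56 * 11.9^2
= 0.5 * 1.225 * 0.86 * 0.56 * 141.61
= 41.772 N

41.772 N


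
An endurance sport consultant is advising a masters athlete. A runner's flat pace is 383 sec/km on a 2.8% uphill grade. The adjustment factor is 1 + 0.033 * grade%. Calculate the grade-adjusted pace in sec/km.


Factor = 1 + 0.033 * 2.8 = 1.0924
Adjusted pace = 383 * 1.0924
= 418.39 sec/km

418.39 s/km


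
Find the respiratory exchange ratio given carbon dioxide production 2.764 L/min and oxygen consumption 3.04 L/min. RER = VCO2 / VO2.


VCO2 = 2.764 L/min
VO2 = 3.04 L/min
RER = 2.764 / 3.04 = 0.9092

0.9092


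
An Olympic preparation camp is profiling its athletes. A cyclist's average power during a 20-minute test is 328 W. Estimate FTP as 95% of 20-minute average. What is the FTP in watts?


FTP = 20-min power * 0.95
= 328 * 0.95
= 311.6 W

311.6 W


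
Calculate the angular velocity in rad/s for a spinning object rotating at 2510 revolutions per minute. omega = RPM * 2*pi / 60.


omega = RPM * 2*pi / 60
= 2510 * 6.28318531 / 60
= 262.847 rad/s

262.847 rad/s


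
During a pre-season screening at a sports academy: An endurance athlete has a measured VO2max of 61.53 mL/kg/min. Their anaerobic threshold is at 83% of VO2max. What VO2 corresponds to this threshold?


Anaerobic threshold VO2 = VO2max * 83%
= 61.53 * 0.83
= 51.07 mL/kg/min

51.07 mL/kg/min


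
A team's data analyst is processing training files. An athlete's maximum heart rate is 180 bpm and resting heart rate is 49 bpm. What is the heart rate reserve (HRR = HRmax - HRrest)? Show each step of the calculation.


HRR = HRmax - HRrest
= 180 - 49
= 131 bpm

131 bpm


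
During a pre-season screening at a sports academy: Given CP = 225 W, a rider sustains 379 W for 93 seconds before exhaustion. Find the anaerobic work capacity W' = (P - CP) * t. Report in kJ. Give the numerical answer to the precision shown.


Excess power = 379 - 225 = 154 W
Work above CP = 154 * 93 = 14322 J
W' = 14.322 kJ

14.322 kJ


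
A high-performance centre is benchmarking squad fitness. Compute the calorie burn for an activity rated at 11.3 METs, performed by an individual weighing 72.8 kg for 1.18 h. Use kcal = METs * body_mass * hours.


Product of METs and mass = 11.3 * 72.8 = 822.64
Total kcal = 822.64 * 1.18 = 970.72 kcal

970.72 kcal


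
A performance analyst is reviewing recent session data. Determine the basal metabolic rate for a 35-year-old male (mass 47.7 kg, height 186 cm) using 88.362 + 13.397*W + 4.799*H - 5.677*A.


BMR = 88.362 + 13.397*47.7 + 4.799*186 - 5.677*35
= 1421.32 kcal/day

1421.32 kcal/day


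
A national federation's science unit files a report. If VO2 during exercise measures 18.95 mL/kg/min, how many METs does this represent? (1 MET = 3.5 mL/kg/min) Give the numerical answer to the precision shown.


METs = VO2 / 3.5 = 18.95 / 3.5 = 5.41

5.41 METs


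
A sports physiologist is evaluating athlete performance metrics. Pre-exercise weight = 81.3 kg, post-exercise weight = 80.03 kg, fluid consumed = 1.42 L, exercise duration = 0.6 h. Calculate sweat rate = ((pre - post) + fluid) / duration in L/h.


Weight loss = 81.3 - 80.03 = 1.27 kg (approx L)
Total sweat = 1.27 + 1.42 = 2.69 L
Sweat rate = 2.69 / 0.6 = 4.483 L/h

4.483 L/h


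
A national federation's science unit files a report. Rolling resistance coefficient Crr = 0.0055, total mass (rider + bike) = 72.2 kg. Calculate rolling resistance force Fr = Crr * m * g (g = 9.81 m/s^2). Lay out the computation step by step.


Fr = Crr * m * g
= 0.0055 * 72.2 * 9.81
= 3.896 N

3.896 N


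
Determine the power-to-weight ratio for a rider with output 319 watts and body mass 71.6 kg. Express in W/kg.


P/W = 319 / 71.6 = 4.455 W/kg

4.455 W/kg


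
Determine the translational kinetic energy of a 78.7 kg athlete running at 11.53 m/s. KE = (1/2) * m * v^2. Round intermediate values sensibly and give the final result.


KE = 0.5 * m * v^2
= 0.5 * 78.7 * 11.53^2
= 0.5 * 78.7 * 132.9409
= 5231.22 J

5231.22 J


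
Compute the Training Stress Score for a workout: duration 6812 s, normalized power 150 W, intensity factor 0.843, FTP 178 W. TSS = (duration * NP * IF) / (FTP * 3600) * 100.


Product = 6812 * 150 * 0.843 = 861377.4
Base = 178 * 3600 = 640800
TSS = 861377.4 / 640800 * 100 = 134.42

134.42 TSS


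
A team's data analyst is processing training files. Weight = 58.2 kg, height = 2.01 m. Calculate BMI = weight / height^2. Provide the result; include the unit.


height^2 = 2.01^2 = 4.0401
BMI = 58.2 / 4.0401 = 14.41 kg/m^2

14.41 kg/m^2


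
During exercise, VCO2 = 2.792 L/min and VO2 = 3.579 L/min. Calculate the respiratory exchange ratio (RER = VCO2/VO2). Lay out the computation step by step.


RER = VCO2 / VO2
= 2.792 / 3.579
= 0.7801

0.7801


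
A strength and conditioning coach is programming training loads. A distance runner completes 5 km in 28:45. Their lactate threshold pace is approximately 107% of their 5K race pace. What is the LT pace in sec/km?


Convert to seconds: 28 min 45 s = 1725 s
Pace per km = 1725 / 5 = 345.0 s/km
LT pace = 345.0 * 1.07 = 369.15 s/km

369.15 s/km


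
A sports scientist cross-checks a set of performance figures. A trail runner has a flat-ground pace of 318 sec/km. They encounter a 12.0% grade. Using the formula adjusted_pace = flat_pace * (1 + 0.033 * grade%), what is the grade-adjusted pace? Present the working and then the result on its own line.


Grade factor = 1 + 0.033 * 12.0 = 1.396
Adjusted = 318 * 1.396 = 443.93 sec/km

443.93 s/km


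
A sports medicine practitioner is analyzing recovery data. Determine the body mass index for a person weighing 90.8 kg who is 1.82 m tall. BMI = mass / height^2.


BMI = mass / height^2
= 90.8 / 1.82^2
= 90.8 / 3.3124
= 27.41 kg/m^2

27.41 kg/m^2


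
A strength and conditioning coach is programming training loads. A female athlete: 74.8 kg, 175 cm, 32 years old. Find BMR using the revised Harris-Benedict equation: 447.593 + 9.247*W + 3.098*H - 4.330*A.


Intercept = 447.593
Weight contribution = 9.247 * 74.8 = 691.6756
Height contribution = 3.098 * 175 = 542.15
Age contribution = 4.33 * 32 = 138.56
BMR = 447.593 + 691.6756 + 542.15 - 138.56
= 1542.86 kcal/day

1542.86 kcal/day


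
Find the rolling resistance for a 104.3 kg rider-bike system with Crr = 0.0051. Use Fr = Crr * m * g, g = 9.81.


m * g = 104.3 * 9.81 = 1023.183 N
Fr = 0.0051 * 1023.183 = 5.218 N

5.218 N


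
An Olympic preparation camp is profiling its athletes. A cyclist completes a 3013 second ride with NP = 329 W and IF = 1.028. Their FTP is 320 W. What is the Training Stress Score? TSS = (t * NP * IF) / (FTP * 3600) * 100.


t * NP * IF = 3013 * 329 * 1.028 = 1019032.756
FTP * 3600 = 1152000
TSS = (1019032.756 / 1152000) * 100 = 88.46

88.46 TSS


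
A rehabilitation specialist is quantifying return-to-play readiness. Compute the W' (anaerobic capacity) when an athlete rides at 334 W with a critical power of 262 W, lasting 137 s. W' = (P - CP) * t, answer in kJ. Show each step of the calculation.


Above-CP power = 72 W
Duration = 137 s
W' = 72 * 137 = 9864 J
Convert: 9864 / 1000 = 9.864 kJ

9.864 kJ


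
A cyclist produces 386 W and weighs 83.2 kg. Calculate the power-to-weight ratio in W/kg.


P/W = power / mass
= 386 / 83.2
= 4.639 W/kg

4.639 W/kg


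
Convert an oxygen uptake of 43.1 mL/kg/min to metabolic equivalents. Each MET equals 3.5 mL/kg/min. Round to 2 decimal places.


One MET = 3.5 mL/kg/min
Number of METs = 43.1 / 3.5
= 12.31 METs

12.31 METs


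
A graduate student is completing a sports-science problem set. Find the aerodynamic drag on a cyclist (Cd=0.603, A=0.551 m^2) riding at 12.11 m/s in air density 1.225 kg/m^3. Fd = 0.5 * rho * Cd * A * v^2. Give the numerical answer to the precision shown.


Fd = 0.5 * 1.225 * 0.603 * 0.551 * 12.11^2
= 0.5 * 1.225 * 0.603 * 0.551 * 146.6521
= 29.844 N

29.844 N


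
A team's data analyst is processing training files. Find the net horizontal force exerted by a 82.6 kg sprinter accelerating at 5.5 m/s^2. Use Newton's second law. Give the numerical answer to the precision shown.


Newton's second law: F = m * a
F = 82.6 * 5.5 = 454.3 N

454.3 N


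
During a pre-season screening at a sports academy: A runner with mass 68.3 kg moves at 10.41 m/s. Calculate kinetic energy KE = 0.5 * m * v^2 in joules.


v^2 = 10.41^2 = 108.3681
KE = 0.5 * 68.3 * 108.3681
= 3700.77 J

3700.77 J


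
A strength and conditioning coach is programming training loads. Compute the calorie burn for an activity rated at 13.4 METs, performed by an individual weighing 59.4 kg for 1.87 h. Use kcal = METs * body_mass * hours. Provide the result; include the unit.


Product of METs and mass = 13.4 * 59.4 = 795.96
Total kcal = 795.96 * 1.87 = 1488.45 kcal

1488.45 kcal


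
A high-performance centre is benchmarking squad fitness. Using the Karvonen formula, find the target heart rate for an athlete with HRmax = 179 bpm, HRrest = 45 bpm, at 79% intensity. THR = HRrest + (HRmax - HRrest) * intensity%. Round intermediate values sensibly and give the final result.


HRR = 179 - 45 = 134
THR = 45 + 134 * 0.79
= 45 + 105.86
= 150.86 bpm

150.86 bpm


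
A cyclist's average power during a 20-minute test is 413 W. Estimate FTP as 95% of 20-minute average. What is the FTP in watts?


FTP = 20-min power * 0.95
= 413 * 0.95
= 392.35 W

392.35 W


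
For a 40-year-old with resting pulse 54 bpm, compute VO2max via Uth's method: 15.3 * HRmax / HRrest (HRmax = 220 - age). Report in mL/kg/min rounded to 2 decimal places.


Step 1: HRmax = 220 - 40 = 180 bpm
Step 2: Ratio = 180 / 54 = 3.3333
Step 3: VO2max = 15.3 * 3.3333 = 51.0 mL/kg/min

51.0 mL/kg/min


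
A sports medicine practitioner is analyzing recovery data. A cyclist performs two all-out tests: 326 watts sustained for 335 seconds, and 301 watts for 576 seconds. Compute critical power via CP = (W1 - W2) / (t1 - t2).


W1 = P1 * t1 = 326 * 335 = 109210 J
W2 = P2 * t2 = 301 * 576 = 173376 J
CP = (109210 - 173376) / (335 - 576)
= 266.25 W

266.25 W


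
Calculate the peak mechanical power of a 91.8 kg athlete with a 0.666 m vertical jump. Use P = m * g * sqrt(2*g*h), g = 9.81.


First, sqrt(2gh) = sqrt(2 * 9.81 * 0.666)
= sqrt(13.06692) = 3.614819 m/s
Power = 91.8 * 9.81 * 3.614819 = 3255.35 W

3255.35 W


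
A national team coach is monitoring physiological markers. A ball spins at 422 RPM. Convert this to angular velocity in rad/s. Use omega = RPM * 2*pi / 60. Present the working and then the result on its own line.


omega = 422 * 2 * pi / 60
= 422 * 6.28318531 / 60
= 2651.504 / 60
= 44.192 rad/s

44.192 rad/s


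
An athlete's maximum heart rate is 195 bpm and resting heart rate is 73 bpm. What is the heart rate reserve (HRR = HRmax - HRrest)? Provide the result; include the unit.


HRR = HRmax - HRrest
= 195 - 73
= 122 bpm

122 bpm


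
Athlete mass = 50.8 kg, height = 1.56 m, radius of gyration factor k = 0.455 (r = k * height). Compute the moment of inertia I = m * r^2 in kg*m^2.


r = k * height = 0.455 * 1.56 = 0.7098 m
r^2 = 0.7098^2 = 0.503816
I = 50.8 * 0.503816 = 25.594 kg*m^2

25.594 kg*m^2


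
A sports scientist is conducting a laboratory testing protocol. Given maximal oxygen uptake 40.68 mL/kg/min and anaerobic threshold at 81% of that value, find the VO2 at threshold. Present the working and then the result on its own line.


Percentage as decimal = 0.81
VO2 at AT = 40.68 * 0.81 = 32.95 mL/kg/min

32.95 mL/kg/min


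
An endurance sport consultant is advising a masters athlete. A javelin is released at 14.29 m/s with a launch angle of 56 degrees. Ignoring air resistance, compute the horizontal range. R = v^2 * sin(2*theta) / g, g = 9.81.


Launch speed squared = 204.2041
sin(2 * 56 deg) = 0.927184
Range = 204.2041 * 0.927184 / 9.81
= 19.3 m

19.3 m


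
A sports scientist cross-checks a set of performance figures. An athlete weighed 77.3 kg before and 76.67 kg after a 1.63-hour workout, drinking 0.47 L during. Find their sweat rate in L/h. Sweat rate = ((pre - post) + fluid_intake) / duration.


Body mass change = 0.63 kg
Total sweat loss = 0.63 + 0.47 = 1.1 L
Rate = 1.1 / 1.63 = 0.675 L/h

0.675 L/h


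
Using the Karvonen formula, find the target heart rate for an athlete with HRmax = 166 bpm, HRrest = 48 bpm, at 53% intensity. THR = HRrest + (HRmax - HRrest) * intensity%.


HRR = 166 - 48 = 118
THR = 48 + 118 * 0.53
= 48 + 62.54
= 110.54 bpm

110.54 bpm


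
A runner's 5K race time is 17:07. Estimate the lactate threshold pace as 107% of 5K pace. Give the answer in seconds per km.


Total race time = 17*60 + 7 = 1027 seconds
5K pace = 1027 / 5 = 205.4 sec/km
LT pace = 205.4 * 1.07 = 219.78 sec/km

219.78 s/km


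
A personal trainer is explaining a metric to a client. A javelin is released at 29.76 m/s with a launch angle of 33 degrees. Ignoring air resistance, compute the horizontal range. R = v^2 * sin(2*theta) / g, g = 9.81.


Launch speed squared = 885.6576
sin(2 * 33 deg) = 0.913545
Range = 885.6576 * 0.913545 / 9.81
= 82.476 m

82.476 m


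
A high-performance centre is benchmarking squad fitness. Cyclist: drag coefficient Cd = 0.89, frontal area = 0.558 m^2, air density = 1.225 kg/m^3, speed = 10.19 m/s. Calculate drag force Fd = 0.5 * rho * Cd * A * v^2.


v^2 = 10.19^2 = 103.8361
Fd = 0.5 * 1.225 * 0.89 * 0.558 * 103.8361
= 31.585 N

31.585 N


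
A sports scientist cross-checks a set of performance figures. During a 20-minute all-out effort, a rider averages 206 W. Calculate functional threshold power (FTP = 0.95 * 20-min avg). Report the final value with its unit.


FTP = 0.95 * 206
= 195.7 W

195.7 W


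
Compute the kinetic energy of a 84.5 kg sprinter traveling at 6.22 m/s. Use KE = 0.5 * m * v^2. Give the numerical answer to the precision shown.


Velocity squared = 38.6884
KE = 0.5 * 84.5 * 38.6884 = 1634.58 J

1634.58 J


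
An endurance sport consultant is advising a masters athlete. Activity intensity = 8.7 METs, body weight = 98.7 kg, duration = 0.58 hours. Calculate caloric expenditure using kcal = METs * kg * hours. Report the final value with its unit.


kcal = 8.7 * 98.7 * 0.58
= 858.69 * 0.58
= 498.04 kcal

498.04 kcal


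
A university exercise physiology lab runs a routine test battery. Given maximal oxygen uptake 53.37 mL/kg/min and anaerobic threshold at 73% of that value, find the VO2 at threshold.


Percentage as decimal = 0.73
VO2 at AT = 53.37 * 0.73 = 38.96 mL/kg/min

38.96 mL/kg/min


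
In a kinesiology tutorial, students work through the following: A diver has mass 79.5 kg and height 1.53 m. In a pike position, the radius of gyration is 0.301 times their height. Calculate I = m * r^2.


r = 0.301 * 1.53 = 0.46053 m
I = m * r^2 = 79.5 * 0.212088 = 16.861 kg*m^2

16.861 kg*m^2


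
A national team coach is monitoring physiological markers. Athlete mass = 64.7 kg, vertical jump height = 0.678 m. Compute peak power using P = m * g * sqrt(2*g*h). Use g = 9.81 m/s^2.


sqrt(2 * 9.81 * 0.678) = sqrt(13.30236) = 3.64724 m/s
P = 64.7 * 9.81 * 3.64724
= 2314.93 W

2314.93 W


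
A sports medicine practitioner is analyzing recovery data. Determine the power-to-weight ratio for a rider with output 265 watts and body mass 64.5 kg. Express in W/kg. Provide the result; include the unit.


P/W = 265 / 64.5 = 4.109 W/kg

4.109 W/kg


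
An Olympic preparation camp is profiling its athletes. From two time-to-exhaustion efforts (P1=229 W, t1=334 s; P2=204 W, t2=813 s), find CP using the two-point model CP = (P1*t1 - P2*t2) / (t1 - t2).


Work in trial 1 = 76486 J
Work in trial 2 = 165852 J
Delta work = -89366 J
Delta time = -479 s
CP = -89366 / -479 = 186.57 W

186.57 W


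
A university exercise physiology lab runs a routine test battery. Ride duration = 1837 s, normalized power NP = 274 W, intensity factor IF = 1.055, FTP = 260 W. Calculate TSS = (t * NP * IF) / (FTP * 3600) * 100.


Numerator = 1837 * 274 * 1.055 = 531021.59
Denominator = 260 * 3600 = 936000
TSS = 531021.59 / 936000 * 100
= 56.73

56.73 TSS


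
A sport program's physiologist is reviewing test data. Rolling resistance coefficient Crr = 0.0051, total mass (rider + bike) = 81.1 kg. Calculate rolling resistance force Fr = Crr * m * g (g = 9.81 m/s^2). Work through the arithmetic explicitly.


Fr = Crr * m * g
= 0.0051 * 81.1 * 9.81
= 4.058 N

4.058 N


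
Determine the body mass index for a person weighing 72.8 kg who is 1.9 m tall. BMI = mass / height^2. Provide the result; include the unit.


BMI = mass / height^2
= 72.8 / 1.9^2
= 72.8 / 3.61
= 20.17 kg/m^2

20.17 kg/m^2


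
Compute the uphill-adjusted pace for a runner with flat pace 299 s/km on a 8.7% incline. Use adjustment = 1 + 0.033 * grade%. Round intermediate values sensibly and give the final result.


Adjustment factor = 1 + 0.033 * 8.7 = 1.2871
Grade-adjusted pace = 299 * 1.2871 = 384.84 s/km

384.84 s/km


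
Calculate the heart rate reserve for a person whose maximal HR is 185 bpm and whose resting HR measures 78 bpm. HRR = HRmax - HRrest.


HRmax = 185 bpm
HRrest = 78 bpm
HRR = 185 - 78 = 107 bpm

107 bpm


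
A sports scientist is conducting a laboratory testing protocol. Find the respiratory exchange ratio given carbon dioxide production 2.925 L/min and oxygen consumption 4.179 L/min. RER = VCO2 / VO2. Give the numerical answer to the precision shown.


VCO2 = 2.925 L/min
VO2 = 4.179 L/min
RER = 2.925 / 4.179 = 0.6999

0.6999


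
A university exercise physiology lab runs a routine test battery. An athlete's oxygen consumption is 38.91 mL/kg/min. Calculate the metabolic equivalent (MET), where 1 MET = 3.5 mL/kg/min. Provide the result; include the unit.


MET = VO2 / 3.5
= 38.91 / 3.5
= 11.12 METs

11.12 METs


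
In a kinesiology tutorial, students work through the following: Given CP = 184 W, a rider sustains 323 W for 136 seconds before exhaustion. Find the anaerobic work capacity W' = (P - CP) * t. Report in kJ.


Excess power = 323 - 184 = 139 W
Work above CP = 139 * 136 = 18904 J
W' = 18.904 kJ

18.904 kJ


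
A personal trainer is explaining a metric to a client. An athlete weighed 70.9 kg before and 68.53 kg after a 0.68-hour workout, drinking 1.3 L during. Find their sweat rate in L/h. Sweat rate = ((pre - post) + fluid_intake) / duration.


Body mass change = 2.37 kg
Total sweat loss = 2.37 + 1.3 = 3.67 L
Rate = 3.67 / 0.68 = 5.397 L/h

5.397 L/h


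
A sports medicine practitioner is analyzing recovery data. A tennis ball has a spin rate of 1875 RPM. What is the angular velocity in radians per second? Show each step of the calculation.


Convert RPM to rad/s: multiply by 2*pi and divide by 60
omega = 1875 * 2 * pi / 60
= 196.35 rad/s

196.35 rad/s


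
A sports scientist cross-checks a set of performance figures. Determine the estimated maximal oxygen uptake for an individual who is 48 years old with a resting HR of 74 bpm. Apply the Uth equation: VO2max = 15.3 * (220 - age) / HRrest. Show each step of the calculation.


HRmax = 220 - 48 = 172
VO2max = 15.3 * (172 / 74)
= 15.3 * 2.3243
= 35.56 mL/kg/min

35.56 mL/kg/min


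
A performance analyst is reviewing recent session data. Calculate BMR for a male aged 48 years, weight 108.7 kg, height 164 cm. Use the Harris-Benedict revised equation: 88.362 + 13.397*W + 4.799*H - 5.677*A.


Substituting values:
W term = 13.397 * 108.7 = 1456.2539
H term = 4.799 * 164 = 787.036
A term = 5.677 * 48 = 272.496
BMR = 2059.16 kcal/day

2059.16 kcal/day


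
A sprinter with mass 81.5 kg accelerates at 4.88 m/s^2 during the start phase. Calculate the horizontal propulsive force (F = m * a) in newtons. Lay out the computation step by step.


F = m * a
= 81.5 * 4.88
= 397.72 N

397.72 N


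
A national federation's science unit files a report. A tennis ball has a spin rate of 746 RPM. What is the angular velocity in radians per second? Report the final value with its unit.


Convert RPM to rad/s: multiply by 2*pi and divide by 60
omega = 746 * 2 * pi / 60
= 78.121 rad/s

78.121 rad/s


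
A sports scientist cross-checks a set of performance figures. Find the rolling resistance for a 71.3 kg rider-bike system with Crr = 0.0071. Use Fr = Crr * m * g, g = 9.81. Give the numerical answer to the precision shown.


m * g = 71.3 * 9.81 = 699.453 N
Fr = 0.0071 * 699.453 = 4.966 N

4.966 N


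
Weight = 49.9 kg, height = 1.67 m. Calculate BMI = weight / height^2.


height^2 = 1.67^2 = 2.7889
BMI = 49.9 / 2.7889 = 17.89 kg/m^2

17.89 kg/m^2


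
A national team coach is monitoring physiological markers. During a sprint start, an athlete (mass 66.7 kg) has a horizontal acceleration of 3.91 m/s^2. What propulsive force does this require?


Propulsive force = mass * acceleration
= 66.7 kg * 3.91 m/s^2
= 260.8 N

260.8 N


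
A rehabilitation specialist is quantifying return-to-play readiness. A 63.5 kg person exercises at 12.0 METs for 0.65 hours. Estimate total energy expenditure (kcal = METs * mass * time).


Energy = METs * mass(kg) * time(h)
= 12.0 * 63.5 * 0.65
= 495.3 kcal

495.3 kcal


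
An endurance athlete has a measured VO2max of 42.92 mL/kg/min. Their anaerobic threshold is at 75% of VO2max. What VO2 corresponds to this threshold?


Anaerobic threshold VO2 = VO2max * 75%
= 42.92 * 0.75
= 32.19 mL/kg/min

32.19 mL/kg/min


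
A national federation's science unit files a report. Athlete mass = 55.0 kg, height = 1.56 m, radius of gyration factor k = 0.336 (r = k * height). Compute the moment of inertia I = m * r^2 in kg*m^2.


r = k * height = 0.336 * 1.56 = 0.52416 m
r^2 = 0.52416^2 = 0.274744
I = 55.0 * 0.274744 = 15.111 kg*m^2

15.111 kg*m^2


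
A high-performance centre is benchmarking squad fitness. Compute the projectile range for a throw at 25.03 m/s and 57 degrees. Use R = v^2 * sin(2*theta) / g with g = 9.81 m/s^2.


Two times the angle = 114 degrees
sin(114) = 0.913545
R = 626.5009 * 0.913545 / 9.81 = 58.342 m

58.342 m
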